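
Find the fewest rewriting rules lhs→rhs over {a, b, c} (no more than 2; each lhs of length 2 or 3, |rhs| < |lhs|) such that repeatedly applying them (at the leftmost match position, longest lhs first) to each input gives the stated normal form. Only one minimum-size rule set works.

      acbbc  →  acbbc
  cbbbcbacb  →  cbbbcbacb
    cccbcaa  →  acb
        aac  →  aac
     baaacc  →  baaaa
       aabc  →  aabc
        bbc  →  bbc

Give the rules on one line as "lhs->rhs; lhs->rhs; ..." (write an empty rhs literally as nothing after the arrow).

caa->; cc->a

  | acbbc
  | cbbbcbacb
  | cccbcaa => acbcaa => acb
  | aac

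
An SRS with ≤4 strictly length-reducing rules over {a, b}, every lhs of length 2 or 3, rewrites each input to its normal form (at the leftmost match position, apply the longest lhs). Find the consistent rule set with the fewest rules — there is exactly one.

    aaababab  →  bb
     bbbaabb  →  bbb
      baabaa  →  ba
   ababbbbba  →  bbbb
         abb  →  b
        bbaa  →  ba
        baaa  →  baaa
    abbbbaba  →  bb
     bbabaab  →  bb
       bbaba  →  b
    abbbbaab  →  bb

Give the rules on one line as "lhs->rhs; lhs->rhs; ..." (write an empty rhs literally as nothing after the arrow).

  | aaababab => aababab => ababab => babab => bbab => bb
  | bbbaabb => bbabb => bbb
  | baabaa => babaa => bbaa => ba
  | ababbbbba => babbbbba => bbbbba => bbbb

ab->b; abb->b; bba->b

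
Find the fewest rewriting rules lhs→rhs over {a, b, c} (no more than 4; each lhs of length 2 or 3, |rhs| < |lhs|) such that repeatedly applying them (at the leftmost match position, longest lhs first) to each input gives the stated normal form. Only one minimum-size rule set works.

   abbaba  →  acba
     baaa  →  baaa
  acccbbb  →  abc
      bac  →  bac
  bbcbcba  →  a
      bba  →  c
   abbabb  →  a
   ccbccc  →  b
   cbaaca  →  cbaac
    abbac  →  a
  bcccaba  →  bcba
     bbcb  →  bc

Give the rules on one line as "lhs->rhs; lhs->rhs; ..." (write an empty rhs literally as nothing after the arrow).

bb->c; ca->c; cc->; ccb->bc

  | abbaba => acaba => acba
  | baaa
  | acccbbb => acbbb => accb => abc
  | bac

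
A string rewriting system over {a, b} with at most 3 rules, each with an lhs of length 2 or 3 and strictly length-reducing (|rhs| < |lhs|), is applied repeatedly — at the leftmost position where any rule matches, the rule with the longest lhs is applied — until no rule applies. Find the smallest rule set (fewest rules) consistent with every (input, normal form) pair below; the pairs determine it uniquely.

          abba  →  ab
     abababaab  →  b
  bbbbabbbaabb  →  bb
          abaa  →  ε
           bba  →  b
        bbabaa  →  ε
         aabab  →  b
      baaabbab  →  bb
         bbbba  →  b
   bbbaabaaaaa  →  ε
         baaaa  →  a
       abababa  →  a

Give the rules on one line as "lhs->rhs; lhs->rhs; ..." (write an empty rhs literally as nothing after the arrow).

aa->; ba->; bbb->bb

  | abba => ab
  | abababaab => ababaab => abaab => aab => b
  | bbbbabbbaabb => bbbabbbaabb => bbabbbaabb => bbbbaabb => bbbaabb => bbaabb => babb => bb
  | abaa => aa => ε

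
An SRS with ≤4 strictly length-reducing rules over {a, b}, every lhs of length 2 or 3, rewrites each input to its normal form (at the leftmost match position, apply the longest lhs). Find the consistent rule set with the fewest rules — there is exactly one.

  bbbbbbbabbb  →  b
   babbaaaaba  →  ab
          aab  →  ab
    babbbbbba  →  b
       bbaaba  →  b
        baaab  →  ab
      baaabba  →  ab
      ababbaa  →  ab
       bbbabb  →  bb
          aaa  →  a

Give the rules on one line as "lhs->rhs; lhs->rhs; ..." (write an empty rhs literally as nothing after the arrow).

aa->a; ba->; baa->ab; bbb->b

  | bbbbbbbabbb => bbbbbabbb => bbbabbb => babbb => bbb => b
  | babbaaaaba => bbaaaaba => babaaba => baaba => abba => ab
  | aab => ab
  | babbbbbba => bbbbbba => bbbba => bba => b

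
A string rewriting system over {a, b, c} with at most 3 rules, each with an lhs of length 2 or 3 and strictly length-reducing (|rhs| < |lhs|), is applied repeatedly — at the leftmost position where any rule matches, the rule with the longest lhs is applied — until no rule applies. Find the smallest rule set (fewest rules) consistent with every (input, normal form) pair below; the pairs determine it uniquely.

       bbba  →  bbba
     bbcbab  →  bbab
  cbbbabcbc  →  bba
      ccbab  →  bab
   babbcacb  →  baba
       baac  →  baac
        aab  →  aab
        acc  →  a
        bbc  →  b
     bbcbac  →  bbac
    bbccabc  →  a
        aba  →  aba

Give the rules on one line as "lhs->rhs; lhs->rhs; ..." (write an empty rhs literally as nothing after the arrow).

bc->; cb->; cc->

  | bbba
  | bbcbab => bbab
  | cbbbabcbc => bbabcbc => bbabc => bba
  | ccbab => bab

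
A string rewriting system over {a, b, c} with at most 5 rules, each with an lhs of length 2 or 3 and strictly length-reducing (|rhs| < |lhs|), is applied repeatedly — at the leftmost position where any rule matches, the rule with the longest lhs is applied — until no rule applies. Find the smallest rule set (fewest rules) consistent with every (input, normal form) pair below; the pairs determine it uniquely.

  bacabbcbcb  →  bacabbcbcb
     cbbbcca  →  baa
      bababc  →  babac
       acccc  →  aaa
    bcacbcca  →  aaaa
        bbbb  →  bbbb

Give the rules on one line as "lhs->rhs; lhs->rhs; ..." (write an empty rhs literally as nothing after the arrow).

  | bacabbcbcb
  | cbbbcca => bcca => baa
  | bababc => babac
  | acccc => aacc => aaa

abc->ac; bca->ac; cbb->; cc->a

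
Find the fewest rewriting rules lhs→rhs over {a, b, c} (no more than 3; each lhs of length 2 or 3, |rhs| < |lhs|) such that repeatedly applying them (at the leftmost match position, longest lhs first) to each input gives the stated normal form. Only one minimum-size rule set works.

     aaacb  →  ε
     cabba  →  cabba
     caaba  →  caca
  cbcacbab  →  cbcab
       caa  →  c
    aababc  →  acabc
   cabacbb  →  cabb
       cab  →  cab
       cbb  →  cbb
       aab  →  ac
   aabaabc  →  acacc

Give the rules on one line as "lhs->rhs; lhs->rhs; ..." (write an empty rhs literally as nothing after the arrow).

aa->; aab->ac; acb->

  | aaacb => acb => ε
  | cabba
  | caaba => caca
  | cbcacbab => cbcab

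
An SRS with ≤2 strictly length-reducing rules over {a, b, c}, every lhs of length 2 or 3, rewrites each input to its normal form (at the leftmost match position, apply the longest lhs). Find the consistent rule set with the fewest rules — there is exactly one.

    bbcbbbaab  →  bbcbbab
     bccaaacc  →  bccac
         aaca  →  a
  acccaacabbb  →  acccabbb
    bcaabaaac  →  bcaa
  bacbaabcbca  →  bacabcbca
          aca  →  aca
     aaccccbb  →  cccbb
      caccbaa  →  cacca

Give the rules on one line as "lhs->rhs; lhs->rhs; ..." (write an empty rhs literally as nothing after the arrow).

  | bbcbbbaab => bbcbbab
  | bccaaacc => bccac
  | aaca => a
  | acccaacabbb => acccabbb

aac->; baa->a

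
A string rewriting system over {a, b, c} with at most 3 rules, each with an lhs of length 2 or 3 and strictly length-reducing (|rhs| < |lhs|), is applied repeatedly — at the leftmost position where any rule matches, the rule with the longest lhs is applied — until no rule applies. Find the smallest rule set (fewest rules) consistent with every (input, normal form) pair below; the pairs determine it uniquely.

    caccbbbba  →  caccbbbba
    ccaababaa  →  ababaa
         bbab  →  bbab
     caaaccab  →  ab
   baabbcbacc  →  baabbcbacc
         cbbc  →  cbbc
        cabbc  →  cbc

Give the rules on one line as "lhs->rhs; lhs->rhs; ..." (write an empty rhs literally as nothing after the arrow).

  | caccbbbba
  | ccaababaa => ababaa
  | bbab
  | caaaccab => accab => ab

caa->; cab->c; cca->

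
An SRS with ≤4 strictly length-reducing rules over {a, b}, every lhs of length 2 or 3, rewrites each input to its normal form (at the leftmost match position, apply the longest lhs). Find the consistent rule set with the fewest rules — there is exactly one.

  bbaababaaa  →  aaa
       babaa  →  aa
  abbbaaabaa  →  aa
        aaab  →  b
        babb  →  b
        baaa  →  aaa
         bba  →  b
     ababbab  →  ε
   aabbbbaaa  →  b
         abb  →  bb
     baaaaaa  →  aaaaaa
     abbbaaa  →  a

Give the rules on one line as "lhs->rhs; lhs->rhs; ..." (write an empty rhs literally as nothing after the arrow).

ab->b; ba->a; bab->; bba->b

  | bbaababaaa => bababaaa => abaaa => baaa => aaa
  | babaa => aa
  | abbbaaabaa => bbbaaabaa => bbaabaa => babaa => aa
  | aaab => aab => ab => b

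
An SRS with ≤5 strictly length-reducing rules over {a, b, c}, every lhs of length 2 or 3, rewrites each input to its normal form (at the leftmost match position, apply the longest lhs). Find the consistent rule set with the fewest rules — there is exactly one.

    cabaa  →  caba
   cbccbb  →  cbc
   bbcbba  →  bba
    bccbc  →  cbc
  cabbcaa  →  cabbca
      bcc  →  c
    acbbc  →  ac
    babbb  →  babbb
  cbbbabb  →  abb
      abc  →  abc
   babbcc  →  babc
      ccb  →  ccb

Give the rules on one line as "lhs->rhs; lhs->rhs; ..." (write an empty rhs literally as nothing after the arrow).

  | cabaa => caba
  | cbccbb => ccbb => cbc
  | bbcbba => bba
  | bccbc => cbc

aa->a; bcb->; bcc->c; cbb->bc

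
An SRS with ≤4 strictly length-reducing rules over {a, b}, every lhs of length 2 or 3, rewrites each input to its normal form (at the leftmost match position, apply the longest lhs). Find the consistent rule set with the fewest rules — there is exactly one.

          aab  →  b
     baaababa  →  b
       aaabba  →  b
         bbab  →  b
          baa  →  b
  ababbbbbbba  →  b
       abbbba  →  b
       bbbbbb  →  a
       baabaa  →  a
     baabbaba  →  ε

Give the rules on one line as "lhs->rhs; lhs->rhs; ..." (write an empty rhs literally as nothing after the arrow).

aa->; ab->a; aba->b; bb->a

  | aab => b
  | baaababa => bababa => bbba => aba => b
  | aaabba => abba => aba => b
  | bbab => aab => b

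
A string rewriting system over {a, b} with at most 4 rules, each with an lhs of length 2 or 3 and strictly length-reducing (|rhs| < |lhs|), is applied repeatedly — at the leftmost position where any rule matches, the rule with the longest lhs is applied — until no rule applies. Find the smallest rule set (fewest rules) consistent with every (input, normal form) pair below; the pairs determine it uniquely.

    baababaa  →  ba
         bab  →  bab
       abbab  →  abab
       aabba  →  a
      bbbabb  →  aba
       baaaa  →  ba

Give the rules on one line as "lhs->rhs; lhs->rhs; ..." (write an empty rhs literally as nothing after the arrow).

aa->a; aab->aa; bb->a; bba->ba

  | baababaa => baaabaa => baabaa => baaaa => baaa => baa => ba
  | bab
  | abbab => abab
  | aabba => aaba => aaa => aa => a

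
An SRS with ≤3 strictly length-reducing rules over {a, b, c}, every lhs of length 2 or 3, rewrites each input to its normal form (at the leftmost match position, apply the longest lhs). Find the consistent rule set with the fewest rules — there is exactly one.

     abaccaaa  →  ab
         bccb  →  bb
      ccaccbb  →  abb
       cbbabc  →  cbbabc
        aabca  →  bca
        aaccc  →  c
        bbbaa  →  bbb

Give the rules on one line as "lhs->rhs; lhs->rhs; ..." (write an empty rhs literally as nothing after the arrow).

aa->; cc->

  | abaccaaa => abaaaa => abaa => ab
  | bccb => bb
  | ccaccbb => accbb => abb
  | cbbabc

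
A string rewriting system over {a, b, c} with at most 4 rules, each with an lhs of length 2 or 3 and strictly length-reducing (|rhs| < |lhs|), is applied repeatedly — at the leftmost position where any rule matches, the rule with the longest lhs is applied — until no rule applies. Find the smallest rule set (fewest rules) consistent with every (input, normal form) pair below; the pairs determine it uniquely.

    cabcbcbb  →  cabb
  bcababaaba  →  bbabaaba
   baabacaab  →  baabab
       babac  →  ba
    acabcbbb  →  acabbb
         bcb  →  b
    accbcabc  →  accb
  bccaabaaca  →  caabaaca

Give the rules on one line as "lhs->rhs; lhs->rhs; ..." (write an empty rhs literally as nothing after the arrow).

bac->bc; bc->; bca->b

  | cabcbcbb => cabcbb => cabb
  | bcababaaba => bbabaaba
  | baabacaab => baabcaab => baabab
  | babac => babc => ba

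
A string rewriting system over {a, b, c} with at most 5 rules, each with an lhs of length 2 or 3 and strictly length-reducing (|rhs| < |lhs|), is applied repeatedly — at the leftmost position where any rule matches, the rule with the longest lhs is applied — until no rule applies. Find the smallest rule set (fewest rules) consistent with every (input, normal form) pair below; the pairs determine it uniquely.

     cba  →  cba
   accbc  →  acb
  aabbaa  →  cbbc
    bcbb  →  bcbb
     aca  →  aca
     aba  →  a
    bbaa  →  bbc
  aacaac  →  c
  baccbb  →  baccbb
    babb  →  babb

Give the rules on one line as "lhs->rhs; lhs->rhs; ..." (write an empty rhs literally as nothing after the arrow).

  | cba
  | accbc => acb
  | aabbaa => cbbaa => cbbc
  | bcbb

aa->c; aba->a; cbc->b; ccc->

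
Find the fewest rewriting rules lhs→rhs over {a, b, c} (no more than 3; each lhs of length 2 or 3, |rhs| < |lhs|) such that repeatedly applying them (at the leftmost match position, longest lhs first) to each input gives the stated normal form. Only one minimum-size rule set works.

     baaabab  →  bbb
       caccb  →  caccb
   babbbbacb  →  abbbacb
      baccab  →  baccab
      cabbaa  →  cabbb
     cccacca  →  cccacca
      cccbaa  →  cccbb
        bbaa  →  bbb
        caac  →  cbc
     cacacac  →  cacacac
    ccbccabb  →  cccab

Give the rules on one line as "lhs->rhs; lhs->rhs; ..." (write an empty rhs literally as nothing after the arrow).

aa->b; bab->a; bcc->cb

  | baaabab => bbabab => baab => bbb
  | caccb
  | babbbbacb => abbbacb
  | baccab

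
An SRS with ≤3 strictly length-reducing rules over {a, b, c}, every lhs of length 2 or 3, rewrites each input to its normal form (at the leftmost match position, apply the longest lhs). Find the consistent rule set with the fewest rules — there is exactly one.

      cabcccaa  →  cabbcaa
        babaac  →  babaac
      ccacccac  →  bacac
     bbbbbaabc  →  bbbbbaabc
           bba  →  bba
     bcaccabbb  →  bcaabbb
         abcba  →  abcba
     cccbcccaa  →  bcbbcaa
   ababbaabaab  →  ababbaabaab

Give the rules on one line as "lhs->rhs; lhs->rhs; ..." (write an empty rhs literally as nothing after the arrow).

acc->a; cc->b

  | cabcccaa => cabbcaa
  | babaac
  | ccacccac => bacccac => bacac
  | bbbbbaabc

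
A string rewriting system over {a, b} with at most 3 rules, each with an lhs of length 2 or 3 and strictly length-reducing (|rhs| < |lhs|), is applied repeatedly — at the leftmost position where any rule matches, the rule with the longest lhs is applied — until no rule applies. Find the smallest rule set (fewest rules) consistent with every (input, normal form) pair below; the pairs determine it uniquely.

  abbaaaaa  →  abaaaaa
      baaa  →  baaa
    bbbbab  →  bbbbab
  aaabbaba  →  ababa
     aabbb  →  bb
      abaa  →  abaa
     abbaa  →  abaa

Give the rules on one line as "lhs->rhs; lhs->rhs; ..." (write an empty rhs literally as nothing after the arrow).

aab->; abb->ab

  | abbaaaaa => abaaaaa
  | baaa
  | bbbbab
  | aaabbaba => ababa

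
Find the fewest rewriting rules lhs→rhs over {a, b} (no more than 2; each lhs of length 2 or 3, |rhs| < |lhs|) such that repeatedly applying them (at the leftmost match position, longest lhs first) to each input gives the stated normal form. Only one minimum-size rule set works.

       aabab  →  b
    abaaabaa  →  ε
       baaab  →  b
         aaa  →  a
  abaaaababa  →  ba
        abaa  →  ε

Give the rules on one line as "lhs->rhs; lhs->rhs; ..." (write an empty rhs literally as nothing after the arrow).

  | aabab => bab => b
  | abaaabaa => aaabaa => abaa => aa => ε
  | baaab => bab => b
  | aaa => a

aa->; ab->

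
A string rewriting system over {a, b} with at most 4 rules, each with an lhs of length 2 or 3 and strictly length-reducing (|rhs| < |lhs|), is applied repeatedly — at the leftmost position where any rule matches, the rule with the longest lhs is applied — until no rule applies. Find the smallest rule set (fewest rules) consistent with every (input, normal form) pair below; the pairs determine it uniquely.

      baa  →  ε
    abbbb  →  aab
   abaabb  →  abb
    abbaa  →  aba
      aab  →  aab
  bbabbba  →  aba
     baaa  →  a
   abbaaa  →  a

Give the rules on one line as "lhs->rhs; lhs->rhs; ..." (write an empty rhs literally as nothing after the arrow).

baa->; bba->b; bbb->a

  | baa => ε
  | abbbb => aab
  | abaabb => abb
  | abbaa => aba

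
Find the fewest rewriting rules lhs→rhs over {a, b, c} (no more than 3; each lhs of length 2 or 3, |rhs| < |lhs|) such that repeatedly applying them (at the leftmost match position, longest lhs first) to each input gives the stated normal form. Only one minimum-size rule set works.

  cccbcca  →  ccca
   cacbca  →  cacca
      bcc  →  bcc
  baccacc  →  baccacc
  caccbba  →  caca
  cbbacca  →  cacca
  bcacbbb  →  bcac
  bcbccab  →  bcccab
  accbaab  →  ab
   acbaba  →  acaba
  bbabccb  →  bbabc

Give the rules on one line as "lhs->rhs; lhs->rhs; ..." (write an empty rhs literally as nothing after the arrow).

caa->; cb->c; ccb->cb

  | cccbcca => ccbcca => cbcca => ccca
  | cacbca => cacca
  | bcc
  | baccacc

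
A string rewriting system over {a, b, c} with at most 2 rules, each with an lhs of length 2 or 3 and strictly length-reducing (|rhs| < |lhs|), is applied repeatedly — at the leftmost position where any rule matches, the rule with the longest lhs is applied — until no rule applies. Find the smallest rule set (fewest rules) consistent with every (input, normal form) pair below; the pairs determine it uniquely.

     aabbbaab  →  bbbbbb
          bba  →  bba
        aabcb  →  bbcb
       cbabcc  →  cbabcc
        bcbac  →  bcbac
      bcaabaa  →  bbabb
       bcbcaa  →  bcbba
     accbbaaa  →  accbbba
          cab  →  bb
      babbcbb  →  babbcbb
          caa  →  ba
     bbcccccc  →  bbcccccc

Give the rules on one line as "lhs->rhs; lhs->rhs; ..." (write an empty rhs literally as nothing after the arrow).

  | aabbbaab => bbbbaab => bbbbbb
  | bba
  | aabcb => bbcb
  | cbabcc

aa->b; ca->b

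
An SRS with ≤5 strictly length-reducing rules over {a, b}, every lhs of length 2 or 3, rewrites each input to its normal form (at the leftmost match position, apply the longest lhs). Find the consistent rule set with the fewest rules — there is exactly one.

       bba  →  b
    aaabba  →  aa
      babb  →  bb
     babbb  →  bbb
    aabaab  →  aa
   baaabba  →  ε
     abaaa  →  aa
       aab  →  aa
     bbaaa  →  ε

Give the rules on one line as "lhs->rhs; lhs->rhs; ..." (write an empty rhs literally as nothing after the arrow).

  | bba => b
  | aaabba => aaaba => aa
  | babb => bb
  | babbb => bbb

ab->a; aba->; ba->; baa->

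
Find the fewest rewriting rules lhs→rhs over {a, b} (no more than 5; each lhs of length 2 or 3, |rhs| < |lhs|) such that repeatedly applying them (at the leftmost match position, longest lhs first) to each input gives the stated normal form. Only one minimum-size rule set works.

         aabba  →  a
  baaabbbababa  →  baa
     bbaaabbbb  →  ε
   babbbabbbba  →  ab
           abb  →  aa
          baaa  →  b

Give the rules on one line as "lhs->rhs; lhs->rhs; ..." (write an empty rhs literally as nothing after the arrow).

  | aabba => aaaa => a
  | baaabbbababa => bbbbababa => abbababa => aaababa => baba => baa
  | bbaaabbbb => aaaabbbb => abbbb => aabb => aaa => ε
  | babbbabbbba => babbabbbba => bababbbba => baabbbba => baaabba => bbba => aba => ab

aaa->; aba->ab; bab->ba; bb->a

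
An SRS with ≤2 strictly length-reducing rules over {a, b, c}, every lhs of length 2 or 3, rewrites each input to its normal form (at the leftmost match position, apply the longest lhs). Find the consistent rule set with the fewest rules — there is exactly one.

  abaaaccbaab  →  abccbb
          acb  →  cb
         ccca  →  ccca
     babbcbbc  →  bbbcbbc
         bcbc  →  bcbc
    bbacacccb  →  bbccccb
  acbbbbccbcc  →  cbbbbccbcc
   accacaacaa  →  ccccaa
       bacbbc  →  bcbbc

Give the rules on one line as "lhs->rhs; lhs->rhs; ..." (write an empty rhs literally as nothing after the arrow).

ac->c; ba->b

  | abaaaccbaab => abaaccbaab => abaccbaab => abccbaab => abccbab => abccbb
  | acb => cb
  | ccca
  | babbcbbc => bbbcbbc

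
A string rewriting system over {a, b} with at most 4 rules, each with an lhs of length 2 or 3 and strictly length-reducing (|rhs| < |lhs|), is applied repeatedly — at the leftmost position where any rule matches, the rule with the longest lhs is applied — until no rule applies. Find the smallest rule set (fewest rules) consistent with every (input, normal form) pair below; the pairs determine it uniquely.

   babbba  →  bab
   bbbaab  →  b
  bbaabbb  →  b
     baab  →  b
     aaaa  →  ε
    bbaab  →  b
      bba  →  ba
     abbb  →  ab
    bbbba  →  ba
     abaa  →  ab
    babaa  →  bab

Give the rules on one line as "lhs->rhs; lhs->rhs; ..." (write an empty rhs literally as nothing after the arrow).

aa->; aba->ab; bb->b

  | babbba => babba => baba => bab
  | bbbaab => bbaab => baab => bb => b
  | bbaabbb => baabbb => bbbb => bbb => bb => b
  | baab => bb => b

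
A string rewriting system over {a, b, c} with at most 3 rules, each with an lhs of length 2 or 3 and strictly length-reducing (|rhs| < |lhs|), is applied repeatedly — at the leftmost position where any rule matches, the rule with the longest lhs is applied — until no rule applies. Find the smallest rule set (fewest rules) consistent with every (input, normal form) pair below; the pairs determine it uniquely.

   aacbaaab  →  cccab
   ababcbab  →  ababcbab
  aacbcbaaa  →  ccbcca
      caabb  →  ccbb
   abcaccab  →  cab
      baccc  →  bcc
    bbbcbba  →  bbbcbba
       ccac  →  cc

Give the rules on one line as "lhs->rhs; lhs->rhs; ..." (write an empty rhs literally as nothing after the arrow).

aa->c; ac->; bca->ca

  | aacbaaab => ccbaaab => ccbcab => cccab
  | ababcbab
  | aacbcbaaa => ccbcbaaa => ccbcbca => ccbcca
  | caabb => ccbb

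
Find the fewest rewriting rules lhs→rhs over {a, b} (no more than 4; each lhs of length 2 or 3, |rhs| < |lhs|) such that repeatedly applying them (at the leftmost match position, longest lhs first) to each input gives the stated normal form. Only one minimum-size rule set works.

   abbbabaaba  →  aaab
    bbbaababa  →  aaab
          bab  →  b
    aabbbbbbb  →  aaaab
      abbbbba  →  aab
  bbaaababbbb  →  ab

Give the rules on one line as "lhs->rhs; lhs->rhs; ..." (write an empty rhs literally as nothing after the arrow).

ba->b; bb->b; bbb->a

  | abbbabaaba => aaabaaba => aaababa => aaabba => aaaba => aaab
  | bbbaababa => aaababa => aaabba => aaaba => aaab
  | bab => bb => b
  | aabbbbbbb => aaabbbb => aaaab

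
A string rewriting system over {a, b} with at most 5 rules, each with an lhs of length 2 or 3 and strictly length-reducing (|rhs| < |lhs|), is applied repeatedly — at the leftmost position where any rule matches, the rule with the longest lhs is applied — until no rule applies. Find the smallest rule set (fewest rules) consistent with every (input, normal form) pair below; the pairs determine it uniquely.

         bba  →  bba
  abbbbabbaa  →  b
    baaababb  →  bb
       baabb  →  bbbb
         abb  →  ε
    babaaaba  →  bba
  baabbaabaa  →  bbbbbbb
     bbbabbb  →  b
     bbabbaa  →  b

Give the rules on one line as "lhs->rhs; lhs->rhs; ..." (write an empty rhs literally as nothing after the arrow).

  | bba
  | abbbbabbaa => bbabbaa => babbaa => abbaa => aa => b
  | baaababb => bbababb => bababb => ababb => bb
  | baabb => bbbb

aa->b; aba->; abb->; bab->ab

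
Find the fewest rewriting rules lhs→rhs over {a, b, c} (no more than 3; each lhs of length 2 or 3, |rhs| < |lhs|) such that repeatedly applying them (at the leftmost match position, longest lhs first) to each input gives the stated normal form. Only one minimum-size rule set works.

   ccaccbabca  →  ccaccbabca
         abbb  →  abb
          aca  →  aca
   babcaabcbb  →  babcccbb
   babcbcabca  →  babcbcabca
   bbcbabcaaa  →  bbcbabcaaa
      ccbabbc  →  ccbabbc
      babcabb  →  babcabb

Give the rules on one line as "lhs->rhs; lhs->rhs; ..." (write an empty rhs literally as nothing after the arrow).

  | ccaccbabca
  | abbb => abb
  | aca
  | babcaabcbb => babcccbb

aab->c; bbb->bb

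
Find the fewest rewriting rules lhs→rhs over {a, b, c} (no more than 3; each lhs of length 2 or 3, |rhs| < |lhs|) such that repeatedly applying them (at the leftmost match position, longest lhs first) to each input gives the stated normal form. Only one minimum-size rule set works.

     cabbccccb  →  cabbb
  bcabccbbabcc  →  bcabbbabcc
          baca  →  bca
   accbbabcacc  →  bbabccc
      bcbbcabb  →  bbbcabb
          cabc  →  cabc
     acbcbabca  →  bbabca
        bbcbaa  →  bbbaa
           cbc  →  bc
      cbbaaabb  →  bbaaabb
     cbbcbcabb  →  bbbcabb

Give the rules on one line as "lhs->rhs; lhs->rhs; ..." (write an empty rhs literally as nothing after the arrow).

  | cabbccccb => cabbcccb => cabbccb => cabbcb => cabbb
  | bcabccbbabcc => bcabcbbabcc => bcabbbabcc
  | baca => bca
  | accbbabcacc => ccbbabcacc => cbbabcacc => bbabcacc => bbabccc

ac->c; cb->b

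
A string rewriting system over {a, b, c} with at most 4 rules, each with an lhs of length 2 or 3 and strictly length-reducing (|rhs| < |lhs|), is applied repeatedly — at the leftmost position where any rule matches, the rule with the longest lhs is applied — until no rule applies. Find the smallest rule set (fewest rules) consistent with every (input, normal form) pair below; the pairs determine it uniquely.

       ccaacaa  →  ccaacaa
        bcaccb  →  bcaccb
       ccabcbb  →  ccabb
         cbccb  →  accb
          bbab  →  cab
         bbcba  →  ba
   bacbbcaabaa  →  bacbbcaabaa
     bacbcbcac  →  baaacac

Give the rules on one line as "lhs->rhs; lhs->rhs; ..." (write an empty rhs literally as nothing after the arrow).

abc->a; bba->ca; bcb->; cbc->ac

  | ccaacaa
  | bcaccb
  | ccabcbb => ccabb
  | cbccb => accb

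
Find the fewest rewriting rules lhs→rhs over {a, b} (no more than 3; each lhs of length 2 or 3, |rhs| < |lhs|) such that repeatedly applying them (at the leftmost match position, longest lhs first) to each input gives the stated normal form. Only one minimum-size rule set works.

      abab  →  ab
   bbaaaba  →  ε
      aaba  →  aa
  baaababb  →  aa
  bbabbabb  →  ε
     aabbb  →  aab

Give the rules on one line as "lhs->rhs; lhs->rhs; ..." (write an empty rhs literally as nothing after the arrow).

ba->; bb->; bba->bb

  | abab => ab
  | bbaaaba => bbaaba => bbaba => bbba => ba => ε
  | aaba => aa
  | baaababb => aababb => aabb => aa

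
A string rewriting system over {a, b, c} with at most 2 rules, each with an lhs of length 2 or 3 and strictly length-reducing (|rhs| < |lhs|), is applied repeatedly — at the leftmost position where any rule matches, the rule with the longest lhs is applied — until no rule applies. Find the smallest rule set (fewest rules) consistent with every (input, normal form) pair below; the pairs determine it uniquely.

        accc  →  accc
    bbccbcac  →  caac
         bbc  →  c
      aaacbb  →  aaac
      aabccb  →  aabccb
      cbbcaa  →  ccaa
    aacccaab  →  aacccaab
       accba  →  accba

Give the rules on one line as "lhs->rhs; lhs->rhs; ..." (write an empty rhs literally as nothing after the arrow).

  | accc
  | bbccbcac => ccbcac => caac
  | bbc => c
  | aaacbb => aaac

bb->; cbc->a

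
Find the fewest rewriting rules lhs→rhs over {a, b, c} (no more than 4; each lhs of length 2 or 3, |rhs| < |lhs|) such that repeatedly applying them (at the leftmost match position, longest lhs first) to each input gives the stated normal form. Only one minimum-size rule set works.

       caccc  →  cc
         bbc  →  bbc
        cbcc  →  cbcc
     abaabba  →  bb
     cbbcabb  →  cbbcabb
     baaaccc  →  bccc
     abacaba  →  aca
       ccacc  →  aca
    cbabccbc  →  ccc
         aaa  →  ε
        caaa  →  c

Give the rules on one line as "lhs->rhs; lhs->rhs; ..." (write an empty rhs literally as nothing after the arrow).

aa->b; acc->ba; ba->; ccb->ac

  | caccc => cbac => cc
  | bbc
  | cbcc
  | abaabba => aabba => bbba => bb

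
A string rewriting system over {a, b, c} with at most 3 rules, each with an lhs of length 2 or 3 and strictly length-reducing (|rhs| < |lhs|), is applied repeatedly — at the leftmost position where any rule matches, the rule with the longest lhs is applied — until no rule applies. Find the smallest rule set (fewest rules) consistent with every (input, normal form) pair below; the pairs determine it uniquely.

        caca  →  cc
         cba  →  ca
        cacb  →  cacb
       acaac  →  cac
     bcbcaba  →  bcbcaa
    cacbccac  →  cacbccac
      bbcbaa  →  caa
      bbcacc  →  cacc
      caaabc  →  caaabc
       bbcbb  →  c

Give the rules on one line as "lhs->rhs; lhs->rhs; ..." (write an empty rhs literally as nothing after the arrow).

aca->c; ba->a; bb->

  | caca => cc
  | cba => ca
  | cacb
  | acaac => cac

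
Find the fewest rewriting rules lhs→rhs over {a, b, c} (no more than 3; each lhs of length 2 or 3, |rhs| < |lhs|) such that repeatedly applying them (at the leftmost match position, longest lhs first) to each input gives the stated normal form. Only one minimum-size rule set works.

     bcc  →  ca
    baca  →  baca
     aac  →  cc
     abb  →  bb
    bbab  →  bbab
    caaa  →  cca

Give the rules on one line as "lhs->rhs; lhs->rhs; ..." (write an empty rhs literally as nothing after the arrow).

  | bcc => ca
  | baca
  | aac => cc
  | abb => bb

aa->c; abb->bb; bcc->ca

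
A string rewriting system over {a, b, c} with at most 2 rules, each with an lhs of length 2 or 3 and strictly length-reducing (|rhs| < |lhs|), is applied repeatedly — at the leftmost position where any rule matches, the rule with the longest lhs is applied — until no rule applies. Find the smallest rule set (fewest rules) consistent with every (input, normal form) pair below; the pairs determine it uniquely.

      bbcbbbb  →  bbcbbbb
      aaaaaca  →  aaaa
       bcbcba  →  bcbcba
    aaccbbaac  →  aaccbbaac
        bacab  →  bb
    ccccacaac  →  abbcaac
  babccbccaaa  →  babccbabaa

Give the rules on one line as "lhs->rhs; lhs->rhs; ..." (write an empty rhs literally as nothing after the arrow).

aca->; cca->ab

  | bbcbbbb
  | aaaaaca => aaaa
  | bcbcba
  | aaccbbaac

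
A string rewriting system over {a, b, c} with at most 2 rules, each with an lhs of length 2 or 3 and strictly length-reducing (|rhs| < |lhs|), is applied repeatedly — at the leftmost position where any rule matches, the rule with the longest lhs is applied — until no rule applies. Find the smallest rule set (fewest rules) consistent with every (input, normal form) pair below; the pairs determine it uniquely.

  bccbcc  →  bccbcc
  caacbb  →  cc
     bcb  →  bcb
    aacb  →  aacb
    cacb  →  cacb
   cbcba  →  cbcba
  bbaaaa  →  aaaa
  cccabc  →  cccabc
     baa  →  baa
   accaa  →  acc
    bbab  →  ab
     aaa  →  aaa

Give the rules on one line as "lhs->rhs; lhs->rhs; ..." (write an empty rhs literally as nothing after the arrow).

bb->; caa->c

  | bccbcc
  | caacbb => ccbb => cc
  | bcb
  | aacb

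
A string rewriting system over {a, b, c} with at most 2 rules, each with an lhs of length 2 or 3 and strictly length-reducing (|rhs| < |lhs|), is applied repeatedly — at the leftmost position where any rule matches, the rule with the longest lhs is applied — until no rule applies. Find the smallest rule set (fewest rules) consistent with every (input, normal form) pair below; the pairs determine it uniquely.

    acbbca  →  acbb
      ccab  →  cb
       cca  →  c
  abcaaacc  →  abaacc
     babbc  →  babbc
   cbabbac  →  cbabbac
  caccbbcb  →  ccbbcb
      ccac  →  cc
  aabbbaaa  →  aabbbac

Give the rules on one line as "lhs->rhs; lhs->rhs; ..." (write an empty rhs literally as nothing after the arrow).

  | acbbca => acbb
  | ccab => cb
  | cca => c
  | abcaaacc => abaacc

aaa->ac; ca->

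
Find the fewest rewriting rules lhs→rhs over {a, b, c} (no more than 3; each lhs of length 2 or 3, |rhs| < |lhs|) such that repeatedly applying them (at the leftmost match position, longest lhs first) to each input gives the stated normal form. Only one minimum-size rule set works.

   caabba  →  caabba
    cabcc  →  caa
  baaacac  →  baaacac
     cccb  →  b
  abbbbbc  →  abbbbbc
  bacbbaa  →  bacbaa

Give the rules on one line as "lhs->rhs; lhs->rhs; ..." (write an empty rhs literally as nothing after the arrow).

  | caabba
  | cabcc => caa
  | baaacac
  | cccb => b

bcc->a; cbb->cb; ccc->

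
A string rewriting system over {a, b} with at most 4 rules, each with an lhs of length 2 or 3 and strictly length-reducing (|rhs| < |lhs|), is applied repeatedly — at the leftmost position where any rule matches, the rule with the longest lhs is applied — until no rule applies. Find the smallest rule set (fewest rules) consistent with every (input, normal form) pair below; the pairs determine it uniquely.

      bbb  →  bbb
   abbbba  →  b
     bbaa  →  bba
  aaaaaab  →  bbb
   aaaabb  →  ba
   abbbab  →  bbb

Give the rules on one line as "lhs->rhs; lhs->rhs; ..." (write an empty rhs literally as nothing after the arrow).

aa->a; aaa->b; aba->bb; abb->aa

  | bbb
  | abbbba => aabba => abba => aaa => b
  | bbaa => bba
  | aaaaaab => baaab => bbb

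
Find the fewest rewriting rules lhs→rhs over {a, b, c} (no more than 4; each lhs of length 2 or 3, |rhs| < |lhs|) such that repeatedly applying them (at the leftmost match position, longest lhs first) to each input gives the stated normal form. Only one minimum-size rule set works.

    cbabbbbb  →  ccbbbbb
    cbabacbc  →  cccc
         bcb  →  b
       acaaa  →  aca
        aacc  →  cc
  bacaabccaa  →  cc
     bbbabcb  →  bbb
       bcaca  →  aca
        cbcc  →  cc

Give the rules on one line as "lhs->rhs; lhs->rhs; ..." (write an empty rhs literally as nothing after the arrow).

  | cbabbbbb => ccbbbbb
  | cbabacbc => ccbacbc => ccccbc => cccc
  | bcb => b
  | acaaa => aca

aa->; ba->; bc->; cba->cc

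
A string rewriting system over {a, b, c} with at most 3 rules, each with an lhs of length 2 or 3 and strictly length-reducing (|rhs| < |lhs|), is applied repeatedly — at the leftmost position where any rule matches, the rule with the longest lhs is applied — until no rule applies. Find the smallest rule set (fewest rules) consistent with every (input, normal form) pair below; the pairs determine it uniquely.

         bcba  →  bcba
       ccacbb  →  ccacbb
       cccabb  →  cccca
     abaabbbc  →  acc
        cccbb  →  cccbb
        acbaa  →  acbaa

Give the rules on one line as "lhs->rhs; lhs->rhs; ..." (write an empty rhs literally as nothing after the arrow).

  | bcba
  | ccacbb
  | cccabb => cccca
  | abaabbbc => aabbbc => acabc => acc

ab->; abb->ca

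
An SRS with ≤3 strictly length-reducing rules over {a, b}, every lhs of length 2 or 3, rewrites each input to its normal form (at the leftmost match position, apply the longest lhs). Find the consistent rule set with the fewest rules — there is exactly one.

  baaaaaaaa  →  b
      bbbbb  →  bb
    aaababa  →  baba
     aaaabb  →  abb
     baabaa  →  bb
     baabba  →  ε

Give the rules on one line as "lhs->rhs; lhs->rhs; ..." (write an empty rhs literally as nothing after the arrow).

aa->; aaa->; bbb->aa

  | baaaaaaaa => baaaaa => baa => b
  | bbbbb => aabb => bb
  | aaababa => baba
  | aaaabb => abb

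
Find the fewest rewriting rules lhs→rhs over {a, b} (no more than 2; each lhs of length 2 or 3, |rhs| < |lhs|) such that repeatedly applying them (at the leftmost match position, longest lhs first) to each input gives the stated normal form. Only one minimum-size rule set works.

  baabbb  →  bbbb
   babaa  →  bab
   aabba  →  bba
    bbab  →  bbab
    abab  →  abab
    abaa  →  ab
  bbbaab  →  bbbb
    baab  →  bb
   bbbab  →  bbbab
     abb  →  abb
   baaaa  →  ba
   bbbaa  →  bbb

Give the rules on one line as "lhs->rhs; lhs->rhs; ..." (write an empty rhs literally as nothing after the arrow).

  | baabbb => bbbb
  | babaa => bab
  | aabba => bba
  | bbab

aa->; aaa->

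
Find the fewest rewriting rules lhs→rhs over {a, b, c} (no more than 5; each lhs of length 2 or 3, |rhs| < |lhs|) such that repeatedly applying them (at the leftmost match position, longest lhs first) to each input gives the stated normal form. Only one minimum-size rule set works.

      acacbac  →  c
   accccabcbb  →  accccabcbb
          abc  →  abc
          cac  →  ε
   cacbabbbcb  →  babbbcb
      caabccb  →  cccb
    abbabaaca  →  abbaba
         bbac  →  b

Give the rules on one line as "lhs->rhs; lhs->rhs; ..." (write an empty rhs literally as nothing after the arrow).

aab->; aca->; bac->; cac->

  | acacbac => cbac => c
  | accccabcbb
  | abc
  | cac => ε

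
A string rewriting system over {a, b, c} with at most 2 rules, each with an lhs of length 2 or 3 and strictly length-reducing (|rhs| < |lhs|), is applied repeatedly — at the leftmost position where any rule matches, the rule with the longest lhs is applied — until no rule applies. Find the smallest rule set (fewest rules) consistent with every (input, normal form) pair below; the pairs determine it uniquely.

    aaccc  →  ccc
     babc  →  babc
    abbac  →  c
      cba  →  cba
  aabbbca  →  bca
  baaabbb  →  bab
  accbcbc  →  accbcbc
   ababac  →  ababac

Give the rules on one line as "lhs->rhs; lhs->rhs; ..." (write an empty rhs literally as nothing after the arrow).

  | aaccc => ccc
  | babc
  | abbac => aac => c
  | cba

aa->; bb->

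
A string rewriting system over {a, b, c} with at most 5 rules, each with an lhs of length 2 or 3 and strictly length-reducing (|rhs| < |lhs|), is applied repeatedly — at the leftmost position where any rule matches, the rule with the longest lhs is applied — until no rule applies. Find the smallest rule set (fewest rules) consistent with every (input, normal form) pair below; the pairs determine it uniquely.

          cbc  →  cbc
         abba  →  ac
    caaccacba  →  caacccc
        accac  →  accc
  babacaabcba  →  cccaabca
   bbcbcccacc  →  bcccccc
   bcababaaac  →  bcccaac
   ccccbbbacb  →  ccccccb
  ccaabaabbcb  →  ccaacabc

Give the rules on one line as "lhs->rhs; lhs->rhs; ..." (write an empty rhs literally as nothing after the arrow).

  | cbc
  | abba => aba => ac
  | caaccacba => caacccba => caacccc
  | accac => accc

ba->c; bb->b; bcb->bc; cac->cc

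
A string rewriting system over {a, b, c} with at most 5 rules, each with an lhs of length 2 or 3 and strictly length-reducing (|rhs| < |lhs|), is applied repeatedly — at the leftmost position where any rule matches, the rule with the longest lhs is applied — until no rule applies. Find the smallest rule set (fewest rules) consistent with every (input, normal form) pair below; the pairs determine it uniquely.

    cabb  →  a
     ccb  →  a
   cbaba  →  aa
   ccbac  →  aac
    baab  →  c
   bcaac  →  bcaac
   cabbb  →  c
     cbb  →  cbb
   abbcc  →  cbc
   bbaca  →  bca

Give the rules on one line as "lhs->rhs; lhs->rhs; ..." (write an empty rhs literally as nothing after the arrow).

  | cabb => ccb => a
  | ccb => a
  | cbaba => ccba => aa
  | ccbac => aac

ab->c; ba->c; cc->c; ccb->a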